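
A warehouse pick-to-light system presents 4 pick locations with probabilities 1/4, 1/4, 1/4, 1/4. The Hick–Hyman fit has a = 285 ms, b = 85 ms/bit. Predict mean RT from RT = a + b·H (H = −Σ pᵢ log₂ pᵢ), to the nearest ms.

Each term −pᵢ log₂ pᵢ: 0.25·2 + 0.25·2 + 0.25·2 + 0.25·2; summed, H = 2.000 bits.
Mean RT = a + bH = 285 + 85·2.000 = 455.00 ms.

455 ms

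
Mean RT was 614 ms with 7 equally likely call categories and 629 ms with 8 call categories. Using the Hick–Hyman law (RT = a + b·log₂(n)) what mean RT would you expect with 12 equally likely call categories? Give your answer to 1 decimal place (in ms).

674.5 ms

Solve the two-equation system in a and b:
  b = (629 − 614) / (log₂ 8 − log₂ 7) = 15 / (3 − 2.8074) = 77.863 ms/bit
  a = 614 − 77.863 × 2.8074 = 395.410 ms
Then RT(12) = 395.410 + 77.863 × log₂ 12 = 395.410 + 77.863 × 3.5850 ≈ 674.547 ms.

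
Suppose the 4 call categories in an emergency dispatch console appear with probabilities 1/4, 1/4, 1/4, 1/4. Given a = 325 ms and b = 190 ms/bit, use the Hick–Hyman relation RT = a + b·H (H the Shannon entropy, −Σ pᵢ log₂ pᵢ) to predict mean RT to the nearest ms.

Each term −pᵢ log₂ pᵢ: 0.25·2 + 0.25·2 + 0.25·2 + 0.25·2; summed, H = 2.000 bits.
Mean RT = a + bH = 325 + 190·2.000 = 705.00 ms.

705 ms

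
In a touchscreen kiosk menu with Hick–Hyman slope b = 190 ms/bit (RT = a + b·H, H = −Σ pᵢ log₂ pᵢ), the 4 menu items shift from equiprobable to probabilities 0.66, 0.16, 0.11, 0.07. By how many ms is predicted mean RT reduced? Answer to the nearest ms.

107 ms

Equiprobable entropy H₀ = log₂ 4 = 2.0000 bits.
Skewed entropy H = −Σ pᵢ log₂ pᵢ = 1.4375 bits.
ΔRT = b·(H₀ − H) = 190 × 0.5625 = 106.87 ms.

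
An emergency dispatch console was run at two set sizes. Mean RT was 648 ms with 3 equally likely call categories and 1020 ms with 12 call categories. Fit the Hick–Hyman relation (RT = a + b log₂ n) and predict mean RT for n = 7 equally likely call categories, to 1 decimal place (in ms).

875.4 ms

RT is linear in log₂ n, so two points fix the line:
  b = (1020 − 648) / (log₂ 12 − log₂ 3) = 372 / (3.5850 − 1.5850) = 186.000 ms/bit
  a = 648 − 186.000 × 1.5850 = 353.197 ms
Then RT(7) = 353.197 + 186.000 × log₂ 7 = 353.197 + 186.000 × 2.8074 ≈ 875.365 ms.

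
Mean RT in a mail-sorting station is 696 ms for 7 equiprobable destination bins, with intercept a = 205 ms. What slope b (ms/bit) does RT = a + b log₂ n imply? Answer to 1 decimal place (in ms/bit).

b = (696 − 205) / log₂(7) = 491 / 2.8074 = 174.898 ms/bit.

174.9 ms/bit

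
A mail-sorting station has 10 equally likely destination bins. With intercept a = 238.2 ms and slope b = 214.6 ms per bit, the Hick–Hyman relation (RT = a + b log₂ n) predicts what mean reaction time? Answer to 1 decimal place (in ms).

log₂(10) = 3.3219 bits, so RT = 238.2 + 214.6 × 3.3219 ≈ 951.086 ms.

951.1 ms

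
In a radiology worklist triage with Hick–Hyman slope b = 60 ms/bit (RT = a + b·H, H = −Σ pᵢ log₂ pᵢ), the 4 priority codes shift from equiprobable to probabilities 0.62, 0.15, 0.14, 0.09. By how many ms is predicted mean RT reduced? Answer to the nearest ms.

Equiprobable entropy H₀ = log₂ 4 = 2.0000 bits.
Skewed entropy H = −Σ pᵢ log₂ pᵢ = 1.5479 bits.
ΔRT = b·(H₀ − H) = 60 × 0.4521 = 27.13 ms.

27 ms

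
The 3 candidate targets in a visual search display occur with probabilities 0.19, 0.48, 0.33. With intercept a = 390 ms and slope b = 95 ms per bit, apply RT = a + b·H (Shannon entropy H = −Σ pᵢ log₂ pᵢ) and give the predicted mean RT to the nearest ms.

532 ms

Entropy contributions −pᵢ log₂ pᵢ: 0.4552, 0.5083, 0.5278; sum H = 1.4913 bits.
RT = a + bH = 390 + 95·1.4913 = 531.68 ms.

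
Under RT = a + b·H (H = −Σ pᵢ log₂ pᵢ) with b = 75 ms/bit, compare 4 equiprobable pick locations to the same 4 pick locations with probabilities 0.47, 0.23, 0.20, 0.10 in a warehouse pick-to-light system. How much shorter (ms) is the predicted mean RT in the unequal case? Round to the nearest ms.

15 ms

The RT saving is b·ΔH. Equiprobable H₀ = log₂(4) = 2.0000 bits; with the given probabilities H = 1.7962 bits.
b·(H₀ − H) = 75 × (2.0000 − 1.7962) = 15.28 ms.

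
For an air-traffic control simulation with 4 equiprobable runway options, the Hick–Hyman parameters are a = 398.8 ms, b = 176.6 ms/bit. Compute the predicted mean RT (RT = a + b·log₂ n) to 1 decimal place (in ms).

log₂(4) = 2 bits, so RT = 398.8 + 176.6 × 2 ≈ 752.000 ms.

752.0 ms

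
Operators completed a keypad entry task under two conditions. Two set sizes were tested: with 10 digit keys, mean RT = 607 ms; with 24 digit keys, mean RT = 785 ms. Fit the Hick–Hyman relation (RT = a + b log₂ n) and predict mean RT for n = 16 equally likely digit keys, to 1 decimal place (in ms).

702.6 ms

Fit slope and intercept:
  b = (785 − 607) / (log₂ 24 − log₂ 10) = 178 / (4.5850 − 3.3219) = 140.930 ms/bit
  a = 607 − 140.930 × 3.3219 = 138.839 ms
Then RT(16) = 138.839 + 140.930 × log₂ 16 = 138.839 + 140.930 × 4 ≈ 702.561 ms.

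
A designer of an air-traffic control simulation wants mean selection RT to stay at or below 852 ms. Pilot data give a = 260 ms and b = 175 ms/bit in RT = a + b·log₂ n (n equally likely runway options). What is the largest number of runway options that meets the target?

Set 260 + 175·log₂ n ≤ 852 → log₂ n ≤ (852 − 260)/175 = 3.3829.
So n ≤ 2^3.3829 = 10.431; the largest integer n is 10.

10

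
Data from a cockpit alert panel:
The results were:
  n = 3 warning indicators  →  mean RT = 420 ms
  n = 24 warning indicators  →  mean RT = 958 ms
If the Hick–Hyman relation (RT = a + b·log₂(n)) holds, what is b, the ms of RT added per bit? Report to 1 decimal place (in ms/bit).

Slope: b = (958 − 420) / (log₂ 24 − log₂ 3) = 538/3.0000 = 179.333 ms/bit.

179.3 ms/bit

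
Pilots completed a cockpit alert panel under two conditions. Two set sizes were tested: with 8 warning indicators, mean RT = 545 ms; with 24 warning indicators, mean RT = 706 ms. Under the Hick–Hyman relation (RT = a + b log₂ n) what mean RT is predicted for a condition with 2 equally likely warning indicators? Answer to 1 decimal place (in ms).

341.8 ms

Fit slope and intercept:
  b = (706 − 545) / (log₂ 24 − log₂ 8) = 161 / (4.5850 − 3) = 101.580 ms/bit
  a = 545 − 101.580 × 3 = 240.261 ms
Then RT(2) = 240.261 + 101.580 × log₂ 2 = 240.261 + 101.580 × 1 ≈ 341.841 ms.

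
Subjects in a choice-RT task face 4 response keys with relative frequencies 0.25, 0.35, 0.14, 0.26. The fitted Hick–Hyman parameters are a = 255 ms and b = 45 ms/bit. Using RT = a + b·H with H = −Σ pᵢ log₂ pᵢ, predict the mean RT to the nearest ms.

H = 0.25·log₂(1/0.25) + 0.35·log₂(1/0.35) + 0.14·log₂(1/0.14) + 0.26·log₂(1/0.26) = 1.9325 bits.
RT = 255 + 45 × 1.9325 = 341.96 ms.

342 ms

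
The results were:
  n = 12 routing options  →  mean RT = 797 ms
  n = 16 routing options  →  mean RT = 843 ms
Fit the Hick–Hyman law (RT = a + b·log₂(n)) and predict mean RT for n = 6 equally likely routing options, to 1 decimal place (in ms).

686.2 ms

RT is linear in log₂ n, so two points fix the line:
  b = (843 − 797) / (log₂ 16 − log₂ 12) = 46 / (4 − 3.5850) = 110.833 ms/bit
  a = 797 − 110.833 × 3.5850 = 399.667 ms
Then RT(6) = 399.667 + 110.833 × log₂ 6 = 399.667 + 110.833 × 2.5850 ≈ 686.167 ms.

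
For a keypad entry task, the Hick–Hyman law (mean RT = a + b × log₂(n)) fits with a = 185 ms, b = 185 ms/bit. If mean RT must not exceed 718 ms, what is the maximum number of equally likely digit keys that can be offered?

7

Information budget: (718 − 185)/185 = 2.8811 bits, so n ≤ 2^2.8811 = 7.367 → at most 7.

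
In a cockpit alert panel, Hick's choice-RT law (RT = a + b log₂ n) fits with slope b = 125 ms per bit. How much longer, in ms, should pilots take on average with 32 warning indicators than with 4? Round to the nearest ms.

The intercept a cancels: ΔRT = b·(log₂ n₂ − log₂ n₁) = b·log₂(n₂/n₁).
log₂(32) − log₂(4) = log₂(32/4) = log₂(8) = 3.
ΔRT = 125 × 3.0000 = 375.000 ms.

375 ms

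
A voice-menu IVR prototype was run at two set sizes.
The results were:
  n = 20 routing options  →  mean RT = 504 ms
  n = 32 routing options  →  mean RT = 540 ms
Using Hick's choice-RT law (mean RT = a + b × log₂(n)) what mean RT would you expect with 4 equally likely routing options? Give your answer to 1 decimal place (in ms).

380.7 ms

Solve the two-equation system in a and b:
  b = (540 − 504) / (log₂ 32 − log₂ 20) = 36 / (5 − 4.3219) = 53.092 ms/bit
  a = 504 − 53.092 × 4.3219 = 274.541 ms
Then RT(4) = 274.541 + 53.092 × log₂ 4 = 274.541 + 53.092 × 2 ≈ 380.725 ms.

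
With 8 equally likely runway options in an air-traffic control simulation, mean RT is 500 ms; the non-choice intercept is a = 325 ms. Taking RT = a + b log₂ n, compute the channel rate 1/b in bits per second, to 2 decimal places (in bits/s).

17.14 bits/s

b = (500 − 325)/log₂ 8 = 175/3 = 58.333 ms per bit = 0.05833 s/bit; the reciprocal is 17.143 bits/s.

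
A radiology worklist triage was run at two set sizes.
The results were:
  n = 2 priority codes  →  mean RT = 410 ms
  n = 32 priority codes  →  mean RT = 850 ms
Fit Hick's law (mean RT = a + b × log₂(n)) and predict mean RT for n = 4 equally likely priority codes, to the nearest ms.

With log₂ n on the abscissa the relation is linear; from the two conditions:
  b = (850 − 410) / (log₂ 32 − log₂ 2) = 440 / (5 − 1) = 110 ms/bit
  a = 410 − 110 × 1 = 300 ms
Then RT(4) = 300 + 110 × log₂ 4 = 300 + 110 × 2 ≈ 520.000 ms.

520 ms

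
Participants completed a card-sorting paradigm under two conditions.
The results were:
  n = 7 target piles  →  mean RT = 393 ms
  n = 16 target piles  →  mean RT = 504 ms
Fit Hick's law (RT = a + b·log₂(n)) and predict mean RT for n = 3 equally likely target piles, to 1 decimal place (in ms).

279.2 ms

Fit slope and intercept:
  b = (504 − 393) / (log₂ 16 − log₂ 7) = 111 / (4 − 2.8074) = 93.070 ms/bit
  a = 393 − 93.070 × 2.8074 = 131.718 ms
Then RT(3) = 131.718 + 93.070 × log₂ 3 = 131.718 + 93.070 × 1.5850 ≈ 279.231 ms.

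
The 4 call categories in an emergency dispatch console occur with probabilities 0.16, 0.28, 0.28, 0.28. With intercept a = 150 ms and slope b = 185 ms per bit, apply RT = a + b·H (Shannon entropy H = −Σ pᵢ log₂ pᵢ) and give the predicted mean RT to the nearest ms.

514 ms

Entropy contributions −pᵢ log₂ pᵢ: 0.4230, 0.5142, 0.5142, 0.5142; sum H = 1.9657 bits.
RT = a + bH = 150 + 185·1.9657 = 513.65 ms.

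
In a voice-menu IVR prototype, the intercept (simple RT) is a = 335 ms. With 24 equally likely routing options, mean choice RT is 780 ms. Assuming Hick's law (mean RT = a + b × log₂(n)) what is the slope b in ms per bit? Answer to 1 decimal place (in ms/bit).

log₂(24) = 4.5850 bits.
b = (RT − a)/log₂ n = (780 − 335) / 4.5850 = 97.056 ms/bit.

97.1 ms/bit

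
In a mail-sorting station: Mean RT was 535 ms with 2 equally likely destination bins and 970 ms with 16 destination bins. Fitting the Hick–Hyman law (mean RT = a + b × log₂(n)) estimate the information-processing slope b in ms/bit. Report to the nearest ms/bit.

145 ms/bit

The slope on a log₂ axis is (970 − 535) / (4 − 1) = 145 ms/bit.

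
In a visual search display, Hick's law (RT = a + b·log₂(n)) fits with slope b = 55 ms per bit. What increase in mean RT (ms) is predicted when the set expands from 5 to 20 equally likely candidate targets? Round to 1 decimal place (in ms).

110.0 ms

Only the slope matters, since a is common to both: ΔRT = b·log₂(n₂/n₁).
log₂(20) − log₂(5) = log₂(20/5) = log₂(4) = 2.
ΔRT = 55 × 2.0000 = 110.000 ms.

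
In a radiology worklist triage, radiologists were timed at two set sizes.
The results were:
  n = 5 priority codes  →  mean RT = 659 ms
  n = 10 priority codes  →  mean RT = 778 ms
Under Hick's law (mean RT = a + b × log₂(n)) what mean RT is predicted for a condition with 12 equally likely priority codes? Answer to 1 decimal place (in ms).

Fit slope and intercept:
  b = (778 − 659) / (log₂ 10 − log₂ 5) = 119 / (3.3219 − 2.3219) = 119.000 ms/bit
  a = 659 − 119.000 × 2.3219 = 382.691 ms
Then RT(12) = 382.691 + 119.000 × log₂ 12 = 382.691 + 119.000 × 3.5850 ≈ 809.301 ms.

809.3 ms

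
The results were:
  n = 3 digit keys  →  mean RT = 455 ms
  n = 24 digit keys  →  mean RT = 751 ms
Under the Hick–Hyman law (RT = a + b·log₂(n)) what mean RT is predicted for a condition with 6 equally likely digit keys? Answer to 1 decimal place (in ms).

553.7 ms

Fit slope and intercept:
  b = (751 − 455) / (log₂ 24 − log₂ 3) = 296 / (4.5850 − 1.5850) = 98.667 ms/bit
  a = 455 − 98.667 × 1.5850 = 298.617 ms
Then RT(6) = 298.617 + 98.667 × log₂ 6 = 298.617 + 98.667 × 2.5850 ≈ 553.667 ms.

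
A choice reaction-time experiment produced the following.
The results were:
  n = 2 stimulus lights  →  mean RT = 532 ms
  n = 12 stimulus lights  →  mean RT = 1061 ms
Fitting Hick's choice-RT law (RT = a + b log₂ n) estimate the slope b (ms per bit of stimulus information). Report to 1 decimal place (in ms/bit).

204.6 ms/bit

Slope: b = (1061 − 532) / (log₂ 12 − log₂ 2) = 529/2.5850 = 204.645 ms/bit.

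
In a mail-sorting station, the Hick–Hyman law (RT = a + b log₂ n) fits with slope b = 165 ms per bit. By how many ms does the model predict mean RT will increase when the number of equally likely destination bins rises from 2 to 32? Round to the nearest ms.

660 ms

Only the slope matters, since a is common to both: ΔRT = b·log₂(n₂/n₁).
log₂(32) − log₂(2) = log₂(32/2) = log₂(16) = 4.
ΔRT = 165 × 4.0000 = 660.000 ms.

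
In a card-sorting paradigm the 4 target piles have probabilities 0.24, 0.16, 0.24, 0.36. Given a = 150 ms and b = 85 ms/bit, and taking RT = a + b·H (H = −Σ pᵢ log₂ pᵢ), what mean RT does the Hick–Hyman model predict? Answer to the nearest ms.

315 ms

H = 0.24·log₂(1/0.24) + 0.16·log₂(1/0.16) + 0.24·log₂(1/0.24) + 0.36·log₂(1/0.36) = 1.9419 bits.
RT = 150 + 85 × 1.9419 = 315.06 ms.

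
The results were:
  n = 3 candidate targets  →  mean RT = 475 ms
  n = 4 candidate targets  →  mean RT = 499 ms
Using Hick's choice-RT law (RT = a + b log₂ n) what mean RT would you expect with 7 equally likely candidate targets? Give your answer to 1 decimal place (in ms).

545.7 ms

RT is linear in log₂ n, so two points fix the line:
  b = (499 − 475) / (log₂ 4 − log₂ 3) = 24 / (2 − 1.5850) = 57.826 ms/bit
  a = 475 − 57.826 × 1.5850 = 383.348 ms
Then RT(7) = 383.348 + 57.826 × log₂ 7 = 383.348 + 57.826 × 2.8074 ≈ 545.686 ms.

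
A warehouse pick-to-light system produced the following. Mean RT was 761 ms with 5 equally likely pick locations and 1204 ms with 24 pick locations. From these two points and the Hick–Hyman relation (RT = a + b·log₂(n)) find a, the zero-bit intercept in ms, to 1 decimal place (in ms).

306.5 ms

The slope on a log₂ axis is (1204 − 761) / (4.5850 − 2.3219) = 195.755 ms/bit.
Intercept: a = 761 − 195.755·log₂(5) = 306.471 ms.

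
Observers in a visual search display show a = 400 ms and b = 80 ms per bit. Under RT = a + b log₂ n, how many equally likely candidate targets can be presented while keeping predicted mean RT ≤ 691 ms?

Information budget: (691 − 400)/80 = 3.6375 bits, so n ≤ 2^3.6375 = 12.445 → at most 12.

12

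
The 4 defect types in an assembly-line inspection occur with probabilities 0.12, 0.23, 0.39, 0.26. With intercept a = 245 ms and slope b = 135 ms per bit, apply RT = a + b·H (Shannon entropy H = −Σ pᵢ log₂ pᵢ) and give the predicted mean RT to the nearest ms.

H = 0.12·log₂(1/0.12) + 0.23·log₂(1/0.23) + 0.39·log₂(1/0.39) + 0.26·log₂(1/0.26) = 1.8898 bits.
RT = 245 + 135 × 1.8898 = 500.13 ms.

500 ms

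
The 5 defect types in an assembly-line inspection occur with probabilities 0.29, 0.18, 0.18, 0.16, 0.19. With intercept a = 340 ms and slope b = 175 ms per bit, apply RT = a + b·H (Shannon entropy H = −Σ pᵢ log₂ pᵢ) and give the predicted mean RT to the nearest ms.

Entropy contributions −pᵢ log₂ pᵢ: 0.5179, 0.4453, 0.4453, 0.4230, 0.4552; sum H = 2.2868 bits.
RT = a + bH = 340 + 175·2.2868 = 740.18 ms.

740 ms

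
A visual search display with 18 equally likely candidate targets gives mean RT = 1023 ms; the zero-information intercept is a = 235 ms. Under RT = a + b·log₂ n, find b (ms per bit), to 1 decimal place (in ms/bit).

18 alternatives carry log₂ 18 = 4.1699 bits; the choice cost is 1023 − 235 = 788 ms, so b = 788/4.1699 = 188.972 ms/bit.

189.0 ms/bit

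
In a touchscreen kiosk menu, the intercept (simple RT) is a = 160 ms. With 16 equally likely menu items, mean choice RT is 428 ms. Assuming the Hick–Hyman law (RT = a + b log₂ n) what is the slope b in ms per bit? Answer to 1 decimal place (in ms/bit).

67.0 ms/bit

b = (428 − 160) / log₂(16) = 268 / 4 = 67.000 ms/bit.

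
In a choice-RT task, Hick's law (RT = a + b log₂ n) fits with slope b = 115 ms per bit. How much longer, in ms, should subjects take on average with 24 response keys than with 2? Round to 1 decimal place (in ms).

Only the slope matters, since a is common to both: ΔRT = b·log₂(n₂/n₁).
log₂(24) − log₂(2) = 4.5850 − 1 = 3.5850.
ΔRT = 115 × 3.5850 = 412.271 ms.

412.3 ms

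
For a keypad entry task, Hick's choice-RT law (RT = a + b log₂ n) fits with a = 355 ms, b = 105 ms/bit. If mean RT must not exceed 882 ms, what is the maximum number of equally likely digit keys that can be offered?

105·log₂ n ≤ 882 − 355 = 527, giving log₂ n ≤ 5.0190 and n ≤ 32.425. The largest whole number is 32.

32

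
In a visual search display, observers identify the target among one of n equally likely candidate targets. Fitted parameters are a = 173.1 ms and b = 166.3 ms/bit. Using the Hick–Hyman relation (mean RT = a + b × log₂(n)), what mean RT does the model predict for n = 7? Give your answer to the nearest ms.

log₂(7) = 2.8074 bits, so RT = 173.1 + 166.3 × 2.8074 ≈ 639.963 ms.

640 ms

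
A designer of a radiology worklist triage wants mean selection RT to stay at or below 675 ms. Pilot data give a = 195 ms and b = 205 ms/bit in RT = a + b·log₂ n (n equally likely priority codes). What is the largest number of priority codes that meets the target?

5

205·log₂ n ≤ 675 − 195 = 480, giving log₂ n ≤ 2.3415 and n ≤ 5.068. The largest whole number is 5.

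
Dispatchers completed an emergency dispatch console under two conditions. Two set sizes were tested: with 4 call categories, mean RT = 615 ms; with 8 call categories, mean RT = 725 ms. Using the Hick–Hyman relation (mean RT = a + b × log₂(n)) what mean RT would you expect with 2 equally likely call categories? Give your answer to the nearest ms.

505 ms

Solve the two-equation system in a and b:
  b = (725 − 615) / (log₂ 8 − log₂ 4) = 110 / (3 − 2) = 110 ms/bit
  a = 615 − 110 × 2 = 395 ms
Then RT(2) = 395 + 110 × log₂ 2 = 395 + 110 × 1 ≈ 505.000 ms.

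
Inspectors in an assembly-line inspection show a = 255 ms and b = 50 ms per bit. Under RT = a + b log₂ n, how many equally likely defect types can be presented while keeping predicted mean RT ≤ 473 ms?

20

Set 255 + 50·log₂ n ≤ 473 → log₂ n ≤ (473 − 255)/50 = 4.3600.
So n ≤ 2^4.3600 = 20.535; the largest integer n is 20.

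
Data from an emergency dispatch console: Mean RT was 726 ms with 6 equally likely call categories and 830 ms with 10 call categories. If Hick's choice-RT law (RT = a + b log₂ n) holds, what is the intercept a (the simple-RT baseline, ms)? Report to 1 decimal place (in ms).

The slope on a log₂ axis is (830 − 726) / (3.3219 − 2.5850) = 141.119 ms/bit.
Intercept: a = 726 − 141.119·log₂(6) = 361.212 ms.

361.2 ms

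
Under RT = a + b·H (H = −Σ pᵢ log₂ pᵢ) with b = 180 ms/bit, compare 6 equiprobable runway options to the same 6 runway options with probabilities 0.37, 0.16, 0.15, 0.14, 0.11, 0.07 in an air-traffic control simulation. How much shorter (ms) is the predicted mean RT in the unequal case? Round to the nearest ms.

Equiprobable entropy H₀ = log₂ 6 = 2.5850 bits.
Skewed entropy H = −Σ pᵢ log₂ pᵢ = 2.3802 bits.
ΔRT = b·(H₀ − H) = 180 × 0.2047 = 36.85 ms.

37 ms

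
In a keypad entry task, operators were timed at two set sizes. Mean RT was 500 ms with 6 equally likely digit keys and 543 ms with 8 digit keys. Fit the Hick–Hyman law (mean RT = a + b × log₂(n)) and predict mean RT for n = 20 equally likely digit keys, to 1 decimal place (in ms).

680.0 ms

Solve the two-equation system in a and b:
  b = (543 − 500) / (log₂ 8 − log₂ 6) = 43 / (3 − 2.5850) = 103.605 ms/bit
  a = 500 − 103.605 × 2.5850 = 232.185 ms
Then RT(20) = 232.185 + 103.605 × log₂ 20 = 232.185 + 103.605 × 4.3219 ≈ 679.958 ms.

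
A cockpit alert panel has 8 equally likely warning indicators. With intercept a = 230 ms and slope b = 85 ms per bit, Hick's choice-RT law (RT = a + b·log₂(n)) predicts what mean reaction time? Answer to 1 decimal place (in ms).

485.0 ms

log₂(8) = 3 bits, so RT = 230 + 85 × 3 ≈ 485.000 ms.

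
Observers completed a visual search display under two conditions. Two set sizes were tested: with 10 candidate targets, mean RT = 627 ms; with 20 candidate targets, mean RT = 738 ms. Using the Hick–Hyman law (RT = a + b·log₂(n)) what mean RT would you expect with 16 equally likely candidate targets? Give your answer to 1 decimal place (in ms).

Solve the two-equation system in a and b:
  b = (738 − 627) / (log₂ 20 − log₂ 10) = 111 / (4.3219 − 3.3219) = 111.000 ms/bit
  a = 627 − 111.000 × 3.3219 = 258.266 ms
Then RT(16) = 258.266 + 111.000 × log₂ 16 = 258.266 + 111.000 × 4 ≈ 702.266 ms.

702.3 ms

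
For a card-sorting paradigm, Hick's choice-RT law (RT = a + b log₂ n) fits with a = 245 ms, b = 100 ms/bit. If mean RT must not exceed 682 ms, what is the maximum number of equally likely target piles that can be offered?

Set 245 + 100·log₂ n ≤ 682 → log₂ n ≤ (682 − 245)/100 = 4.3700.
So n ≤ 2^4.3700 = 20.678; the largest integer n is 20.

20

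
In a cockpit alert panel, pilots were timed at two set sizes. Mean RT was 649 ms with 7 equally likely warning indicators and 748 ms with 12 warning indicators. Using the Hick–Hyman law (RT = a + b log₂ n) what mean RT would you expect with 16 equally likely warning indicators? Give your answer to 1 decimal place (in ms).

RT is linear in log₂ n, so two points fix the line:
  b = (748 − 649) / (log₂ 12 − log₂ 7) = 99 / (3.5850 − 2.8074) = 127.314 ms/bit
  a = 649 − 127.314 × 2.8074 = 291.586 ms
Then RT(16) = 291.586 + 127.314 × log₂ 16 = 291.586 + 127.314 × 4 ≈ 800.840 ms.

800.8 ms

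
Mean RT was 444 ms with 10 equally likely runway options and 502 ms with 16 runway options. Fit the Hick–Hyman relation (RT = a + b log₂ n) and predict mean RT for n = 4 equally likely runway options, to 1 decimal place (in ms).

Solve the two-equation system in a and b:
  b = (502 − 444) / (log₂ 16 − log₂ 10) = 58 / (4 − 3.3219) = 85.537 ms/bit
  a = 444 − 85.537 × 3.3219 = 159.853 ms
Then RT(4) = 159.853 + 85.537 × log₂ 4 = 159.853 + 85.537 × 2 ≈ 330.927 ms.

330.9 ms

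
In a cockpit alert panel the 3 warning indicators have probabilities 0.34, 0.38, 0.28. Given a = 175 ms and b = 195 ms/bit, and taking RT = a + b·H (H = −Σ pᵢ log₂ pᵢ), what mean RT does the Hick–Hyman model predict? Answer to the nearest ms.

Entropy contributions −pᵢ log₂ pᵢ: 0.5292, 0.5305, 0.5142; sum H = 1.5738 bits.
RT = a + bH = 175 + 195·1.5738 = 481.90 ms.

482 ms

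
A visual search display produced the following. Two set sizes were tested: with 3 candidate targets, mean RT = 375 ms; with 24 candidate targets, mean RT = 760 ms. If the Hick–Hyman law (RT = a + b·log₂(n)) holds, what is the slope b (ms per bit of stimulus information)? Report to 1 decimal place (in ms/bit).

128.3 ms/bit

b = (RT₂ − RT₁)/(log₂ n₂ − log₂ n₁) = (760 − 375)/(4.5850 − 1.5850) = 128.333 ms/bit.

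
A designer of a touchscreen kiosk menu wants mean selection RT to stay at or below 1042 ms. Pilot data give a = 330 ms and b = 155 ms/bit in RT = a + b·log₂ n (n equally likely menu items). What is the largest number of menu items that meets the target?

155·log₂ n ≤ 1042 − 330 = 712, giving log₂ n ≤ 4.5935 and n ≤ 24.143. The largest whole number is 24.

24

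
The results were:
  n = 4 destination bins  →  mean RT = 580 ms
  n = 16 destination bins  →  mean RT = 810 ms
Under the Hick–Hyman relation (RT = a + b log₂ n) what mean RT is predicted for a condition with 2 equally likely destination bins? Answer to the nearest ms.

465 ms

Solve the two-equation system in a and b:
  b = (810 − 580) / (log₂ 16 − log₂ 4) = 230 / (4 − 2) = 115 ms/bit
  a = 580 − 115 × 2 = 350 ms
Then RT(2) = 350 + 115 × log₂ 2 = 350 + 115 × 1 ≈ 465.000 ms.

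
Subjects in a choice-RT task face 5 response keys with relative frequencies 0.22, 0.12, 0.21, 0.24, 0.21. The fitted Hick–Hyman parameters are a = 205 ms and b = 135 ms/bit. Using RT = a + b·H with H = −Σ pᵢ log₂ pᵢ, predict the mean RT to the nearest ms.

514 ms

H = 0.22·log₂(1/0.22) + 0.12·log₂(1/0.12) + 0.21·log₂(1/0.21) + 0.24·log₂(1/0.24) + 0.21·log₂(1/0.21) = 2.2874 bits.
RT = 205 + 135 × 2.2874 = 513.80 ms.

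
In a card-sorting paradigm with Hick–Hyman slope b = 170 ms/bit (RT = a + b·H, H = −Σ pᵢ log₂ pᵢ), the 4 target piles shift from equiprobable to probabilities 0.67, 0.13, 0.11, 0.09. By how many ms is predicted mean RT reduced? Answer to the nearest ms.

Equiprobable entropy H₀ = log₂ 4 = 2.0000 bits.
Skewed entropy H = −Σ pᵢ log₂ pᵢ = 1.4327 bits.
ΔRT = b·(H₀ − H) = 170 × 0.5673 = 96.44 ms.

96 ms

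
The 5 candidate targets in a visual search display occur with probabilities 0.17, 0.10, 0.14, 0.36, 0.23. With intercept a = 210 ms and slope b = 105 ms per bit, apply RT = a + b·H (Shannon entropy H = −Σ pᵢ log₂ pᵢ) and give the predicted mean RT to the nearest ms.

439 ms

Entropy contributions −pᵢ log₂ pᵢ: 0.4346, 0.3322, 0.3971, 0.5306, 0.4877; sum H = 2.1822 bits.
RT = a + bH = 210 + 105·2.1822 = 439.13 ms.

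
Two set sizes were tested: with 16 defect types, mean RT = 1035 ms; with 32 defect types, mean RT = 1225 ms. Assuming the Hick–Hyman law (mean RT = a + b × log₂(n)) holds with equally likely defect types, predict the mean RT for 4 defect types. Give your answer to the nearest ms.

655 ms

Solve the two-equation system in a and b:
  b = (1225 − 1035) / (log₂ 32 − log₂ 16) = 190 / (5 − 4) = 190 ms/bit
  a = 1035 − 190 × 4 = 275 ms
Then RT(4) = 275 + 190 × log₂ 4 = 275 + 190 × 2 ≈ 655.000 ms.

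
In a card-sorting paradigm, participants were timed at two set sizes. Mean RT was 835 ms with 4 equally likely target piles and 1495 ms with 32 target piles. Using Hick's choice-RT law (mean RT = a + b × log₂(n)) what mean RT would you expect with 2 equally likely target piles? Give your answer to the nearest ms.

Solve the two-equation system in a and b:
  b = (1495 − 835) / (log₂ 32 − log₂ 4) = 660 / (5 − 2) = 220 ms/bit
  a = 835 − 220 × 2 = 395 ms
Then RT(2) = 395 + 220 × log₂ 2 = 395 + 220 × 1 ≈ 615.000 ms.

615 ms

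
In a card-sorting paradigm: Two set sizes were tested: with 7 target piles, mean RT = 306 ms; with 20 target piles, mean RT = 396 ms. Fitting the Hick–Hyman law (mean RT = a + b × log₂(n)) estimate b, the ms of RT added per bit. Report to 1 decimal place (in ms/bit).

59.4 ms/bit

The slope on a log₂ axis is (396 − 306) / (4.3219 − 2.8074) = 59.423 ms/bit.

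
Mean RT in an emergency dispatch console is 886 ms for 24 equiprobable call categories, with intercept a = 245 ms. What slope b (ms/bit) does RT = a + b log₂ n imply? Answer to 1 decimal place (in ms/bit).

139.8 ms/bit

log₂(24) = 4.5850 bits.
b = (RT − a)/log₂ n = (886 − 245) / 4.5850 = 139.805 ms/bit.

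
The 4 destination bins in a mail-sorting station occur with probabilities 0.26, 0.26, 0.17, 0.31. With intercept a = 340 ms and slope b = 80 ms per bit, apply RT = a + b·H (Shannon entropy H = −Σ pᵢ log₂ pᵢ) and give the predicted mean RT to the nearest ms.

Entropy contributions −pᵢ log₂ pᵢ: 0.5053, 0.5053, 0.4346, 0.5238; sum H = 1.9690 bits.
RT = a + bH = 340 + 80·1.9690 = 497.52 ms.

498 ms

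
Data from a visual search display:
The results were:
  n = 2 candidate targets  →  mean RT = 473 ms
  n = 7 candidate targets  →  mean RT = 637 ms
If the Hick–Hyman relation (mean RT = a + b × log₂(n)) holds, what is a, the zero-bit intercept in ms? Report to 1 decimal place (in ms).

382.3 ms

The slope on a log₂ axis is (637 − 473) / (2.8074 − 1) = 90.740 ms/bit.
Intercept: a = 473 − 90.740·log₂(2) = 382.260 ms.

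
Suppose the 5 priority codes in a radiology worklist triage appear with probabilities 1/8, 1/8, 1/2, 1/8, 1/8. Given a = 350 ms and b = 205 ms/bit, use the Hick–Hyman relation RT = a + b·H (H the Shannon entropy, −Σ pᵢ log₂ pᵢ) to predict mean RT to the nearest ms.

760 ms

Each term −pᵢ log₂ pᵢ: 0.125·3 + 0.125·3 + 0.5·1 + 0.125·3 + 0.125·3; summed, H = 2.000 bits.
Mean RT = a + bH = 350 + 205·2.000 = 760.00 ms.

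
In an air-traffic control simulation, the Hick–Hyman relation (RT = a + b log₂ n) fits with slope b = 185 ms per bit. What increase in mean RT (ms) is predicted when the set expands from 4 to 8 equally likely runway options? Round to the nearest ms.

185 ms

Only the slope matters, since a is common to both: ΔRT = b·log₂(n₂/n₁).
log₂(8) − log₂(4) = log₂(8/4) = log₂(2) = 1.
ΔRT = 185 × 1.0000 = 185.000 ms.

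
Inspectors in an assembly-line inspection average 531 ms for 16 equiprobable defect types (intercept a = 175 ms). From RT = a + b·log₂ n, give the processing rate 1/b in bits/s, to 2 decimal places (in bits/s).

11.24 bits/s

Choice component = 531 − 175 = 356 ms over log₂(16) = 4 bits.
b = 356 / 4 = 89.000 ms/bit, so 1/b = 11.236 bits/s.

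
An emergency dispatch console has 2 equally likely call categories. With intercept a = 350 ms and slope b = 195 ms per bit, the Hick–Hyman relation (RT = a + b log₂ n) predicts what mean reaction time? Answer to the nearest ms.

545 ms

log₂(2) = 1 bits, so RT = 350 + 195 × 1 ≈ 545.000 ms.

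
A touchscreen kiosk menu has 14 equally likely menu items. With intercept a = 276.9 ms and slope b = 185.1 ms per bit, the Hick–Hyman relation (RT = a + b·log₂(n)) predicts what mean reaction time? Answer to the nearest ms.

log₂(14) = 3.8074 bits, so RT = 276.9 + 185.1 × 3.8074 ≈ 981.641 ms.

982 ms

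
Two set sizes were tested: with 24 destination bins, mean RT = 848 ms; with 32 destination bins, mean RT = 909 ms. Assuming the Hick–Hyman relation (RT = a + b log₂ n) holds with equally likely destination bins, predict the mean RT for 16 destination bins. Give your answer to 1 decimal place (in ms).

RT is linear in log₂ n, so two points fix the line:
  b = (909 − 848) / (log₂ 32 − log₂ 24) = 61 / (5 − 4.5850) = 146.975 ms/bit
  a = 848 − 146.975 × 4.5850 = 174.127 ms
Then RT(16) = 174.127 + 146.975 × log₂ 16 = 174.127 + 146.975 × 4 ≈ 762.025 ms.

762.0 ms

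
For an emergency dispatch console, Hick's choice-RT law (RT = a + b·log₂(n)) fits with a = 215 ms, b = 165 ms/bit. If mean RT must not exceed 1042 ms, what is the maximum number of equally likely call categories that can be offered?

32

165·log₂ n ≤ 1042 − 215 = 827, giving log₂ n ≤ 5.0121 and n ≤ 32.270. The largest whole number is 32.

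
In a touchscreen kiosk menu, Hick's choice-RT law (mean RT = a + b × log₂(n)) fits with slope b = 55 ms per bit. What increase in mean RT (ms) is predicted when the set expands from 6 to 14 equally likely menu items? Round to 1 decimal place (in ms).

ΔRT = (a + b log₂ n₂) − (a + b log₂ n₁) = b·(log₂ n₂ − log₂ n₁).
log₂(14) − log₂(6) = 3.8074 − 2.5850 = 1.2224.
ΔRT = 55 × 1.2224 = 67.232 ms.

67.2 ms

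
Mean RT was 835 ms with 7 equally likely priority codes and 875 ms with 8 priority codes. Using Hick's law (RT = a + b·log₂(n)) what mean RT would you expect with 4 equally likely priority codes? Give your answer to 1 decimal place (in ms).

667.4 ms

RT is linear in log₂ n, so two points fix the line:
  b = (875 − 835) / (log₂ 8 − log₂ 7) = 40 / (3 − 2.8074) = 207.636 ms/bit
  a = 835 − 207.636 × 2.8074 = 252.093 ms
Then RT(4) = 252.093 + 207.636 × log₂ 4 = 252.093 + 207.636 × 2 ≈ 667.364 ms.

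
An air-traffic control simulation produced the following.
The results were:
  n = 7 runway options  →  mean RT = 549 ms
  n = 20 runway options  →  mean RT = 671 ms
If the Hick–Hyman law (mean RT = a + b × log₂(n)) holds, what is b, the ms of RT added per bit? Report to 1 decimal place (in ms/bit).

Slope: b = (671 − 549) / (log₂ 20 − log₂ 7) = 122/1.5146 = 80.551 ms/bit.

80.6 ms/bit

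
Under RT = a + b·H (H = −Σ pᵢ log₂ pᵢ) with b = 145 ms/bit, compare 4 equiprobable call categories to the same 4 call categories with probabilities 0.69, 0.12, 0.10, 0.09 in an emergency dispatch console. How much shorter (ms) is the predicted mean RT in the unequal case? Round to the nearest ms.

90 ms

The RT saving is b·ΔH. Equiprobable H₀ = log₂(4) = 2.0000 bits; with the given probabilities H = 1.3813 bits.
b·(H₀ − H) = 145 × (2.0000 − 1.3813) = 89.71 ms.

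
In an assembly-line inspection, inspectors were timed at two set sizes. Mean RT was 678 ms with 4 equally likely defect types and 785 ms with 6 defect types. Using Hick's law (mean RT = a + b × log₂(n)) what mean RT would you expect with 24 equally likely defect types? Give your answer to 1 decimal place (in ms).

Fit slope and intercept:
  b = (785 − 678) / (log₂ 6 − log₂ 4) = 107 / (2.5850 − 2) = 182.918 ms/bit
  a = 678 − 182.918 × 2 = 312.165 ms
Then RT(24) = 312.165 + 182.918 × log₂ 24 = 312.165 + 182.918 × 4.5850 ≈ 1150.835 ms.

1150.8 ms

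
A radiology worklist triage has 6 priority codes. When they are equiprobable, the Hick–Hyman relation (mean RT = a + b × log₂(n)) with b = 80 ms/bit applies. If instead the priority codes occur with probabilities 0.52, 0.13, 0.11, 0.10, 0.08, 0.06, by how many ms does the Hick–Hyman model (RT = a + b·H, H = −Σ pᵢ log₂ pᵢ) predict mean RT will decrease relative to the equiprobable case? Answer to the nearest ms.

Equiprobable entropy H₀ = log₂ 6 = 2.5850 bits.
Skewed entropy H = −Σ pᵢ log₂ pᵢ = 2.0907 bits.
ΔRT = b·(H₀ − H) = 80 × 0.4942 = 39.54 ms.

40 ms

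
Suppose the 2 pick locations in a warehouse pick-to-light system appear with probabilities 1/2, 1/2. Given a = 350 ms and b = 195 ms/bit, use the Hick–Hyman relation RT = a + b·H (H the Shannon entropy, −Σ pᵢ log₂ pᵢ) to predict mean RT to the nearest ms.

Each term −pᵢ log₂ pᵢ: 0.5·1 + 0.5·1; summed, H = 1.000 bits.
Mean RT = a + bH = 350 + 195·1.000 = 545.00 ms.

545 ms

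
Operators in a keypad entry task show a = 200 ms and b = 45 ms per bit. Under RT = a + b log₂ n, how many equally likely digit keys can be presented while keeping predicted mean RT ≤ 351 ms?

10

45·log₂ n ≤ 351 − 200 = 151, giving log₂ n ≤ 3.3556 and n ≤ 10.236. The largest whole number is 10.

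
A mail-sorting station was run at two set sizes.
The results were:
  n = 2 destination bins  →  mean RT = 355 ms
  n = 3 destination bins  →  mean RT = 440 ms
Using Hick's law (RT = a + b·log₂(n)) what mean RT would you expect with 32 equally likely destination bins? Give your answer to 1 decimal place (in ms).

936.2 ms

RT is linear in log₂ n, so two points fix the line:
  b = (440 − 355) / (log₂ 3 − log₂ 2) = 85 / (1.5850 − 1) = 145.308 ms/bit
  a = 355 − 145.308 × 1 = 209.692 ms
Then RT(32) = 209.692 + 145.308 × log₂ 32 = 209.692 + 145.308 × 5 ≈ 936.234 ms.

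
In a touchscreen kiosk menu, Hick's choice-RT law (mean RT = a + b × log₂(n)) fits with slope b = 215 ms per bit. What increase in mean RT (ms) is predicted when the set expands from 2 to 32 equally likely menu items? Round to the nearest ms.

860 ms

ΔRT = (a + b log₂ n₂) − (a + b log₂ n₁) = b·(log₂ n₂ − log₂ n₁).
log₂(32) − log₂(2) = log₂(32/2) = log₂(16) = 4.
ΔRT = 215 × 4.0000 = 860.000 ms.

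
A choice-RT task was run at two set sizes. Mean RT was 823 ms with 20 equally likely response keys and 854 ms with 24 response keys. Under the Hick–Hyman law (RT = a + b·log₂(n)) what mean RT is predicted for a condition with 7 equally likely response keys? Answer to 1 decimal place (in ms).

With log₂ n on the abscissa the relation is linear; from the two conditions:
  b = (854 − 823) / (log₂ 24 − log₂ 20) = 31 / (4.5850 − 4.3219) = 117.855 ms/bit
  a = 823 − 117.855 × 4.3219 = 313.638 ms
Then RT(7) = 313.638 + 117.855 × log₂ 7 = 313.638 + 117.855 × 2.8074 ≈ 644.500 ms.

644.5 ms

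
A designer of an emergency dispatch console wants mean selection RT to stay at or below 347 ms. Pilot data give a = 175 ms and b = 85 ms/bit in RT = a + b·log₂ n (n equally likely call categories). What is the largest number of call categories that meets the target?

Information budget: (347 − 175)/85 = 2.0235 bits, so n ≤ 2^2.0235 = 4.066 → at most 4.

4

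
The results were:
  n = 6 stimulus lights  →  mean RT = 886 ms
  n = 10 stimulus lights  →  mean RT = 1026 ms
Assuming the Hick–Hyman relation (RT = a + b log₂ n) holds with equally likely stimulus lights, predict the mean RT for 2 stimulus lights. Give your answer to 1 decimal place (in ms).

Fit slope and intercept:
  b = (1026 − 886) / (log₂ 10 − log₂ 6) = 140 / (3.3219 − 2.5850) = 189.968 ms/bit
  a = 886 − 189.968 × 2.5850 = 394.939 ms
Then RT(2) = 394.939 + 189.968 × log₂ 2 = 394.939 + 189.968 × 1 ≈ 584.908 ms.

584.9 ms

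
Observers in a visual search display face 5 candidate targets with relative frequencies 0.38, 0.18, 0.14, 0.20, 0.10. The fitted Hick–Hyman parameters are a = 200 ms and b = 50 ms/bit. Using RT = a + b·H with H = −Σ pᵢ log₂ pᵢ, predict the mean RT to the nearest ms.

H = 0.38·log₂(1/0.38) + 0.18·log₂(1/0.18) + 0.14·log₂(1/0.14) + 0.20·log₂(1/0.20) + 0.10·log₂(1/0.10) = 2.1694 bits.
RT = 200 + 50 × 2.1694 = 308.47 ms.

308 ms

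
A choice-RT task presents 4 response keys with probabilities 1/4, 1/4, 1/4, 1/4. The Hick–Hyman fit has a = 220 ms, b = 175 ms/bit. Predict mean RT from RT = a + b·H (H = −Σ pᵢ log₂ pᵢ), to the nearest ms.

H = −Σ pᵢ log₂ pᵢ = 0.25·2 + 0.25·2 + 0.25·2 + 0.25·2 = 2.000 bits.
RT = 220 + 175 × 2.000 = 570.00 ms.

570 ms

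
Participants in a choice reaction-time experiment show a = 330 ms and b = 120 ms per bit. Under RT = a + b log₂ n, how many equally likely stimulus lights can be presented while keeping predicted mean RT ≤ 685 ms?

7

120·log₂ n ≤ 685 − 330 = 355, giving log₂ n ≤ 2.9583 and n ≤ 7.772. The largest whole number is 7.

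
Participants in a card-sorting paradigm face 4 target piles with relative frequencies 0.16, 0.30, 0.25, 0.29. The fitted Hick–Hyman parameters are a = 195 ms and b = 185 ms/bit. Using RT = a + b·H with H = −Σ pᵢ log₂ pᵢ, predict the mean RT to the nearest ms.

558 ms

H = 0.16·log₂(1/0.16) + 0.30·log₂(1/0.30) + 0.25·log₂(1/0.25) + 0.29·log₂(1/0.29) = 1.9620 bits.
RT = 195 + 185 × 1.9620 = 557.97 ms.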